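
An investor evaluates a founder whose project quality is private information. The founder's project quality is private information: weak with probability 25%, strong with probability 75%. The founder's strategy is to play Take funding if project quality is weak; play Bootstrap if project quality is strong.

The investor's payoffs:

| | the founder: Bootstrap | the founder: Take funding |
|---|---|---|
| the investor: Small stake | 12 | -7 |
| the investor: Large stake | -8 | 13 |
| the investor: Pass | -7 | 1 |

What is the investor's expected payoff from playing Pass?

-5

Take the expectation over the founder's project quality, weighting each type's action by its prior probability.
E[Pass] = 0.25·1 + 0.75·(-7) = 0.25 + (-5.25) = -5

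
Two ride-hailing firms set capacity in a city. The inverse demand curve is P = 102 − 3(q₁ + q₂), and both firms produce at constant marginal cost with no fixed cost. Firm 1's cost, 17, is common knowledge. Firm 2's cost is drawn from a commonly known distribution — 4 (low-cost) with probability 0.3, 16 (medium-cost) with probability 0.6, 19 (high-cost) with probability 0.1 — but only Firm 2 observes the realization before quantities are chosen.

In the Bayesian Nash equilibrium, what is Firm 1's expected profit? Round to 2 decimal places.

241.20

Firm 2 with cost c maximizes (102 − 3(q₁+q₂) − c)·q₂, giving q₂(c) = (102 − c − 3q₁)/6.
E[c₂] = 0.3·4 + 0.6·16 + 0.1·19 = 12.7
Firm 1's FOC against E[q₂] yields q₁ = (102 − 2·17 + E[c₂])/9 = (102 − 34 + 12.7)/9 = 8.96667.
E[P] = 102 − 3·(q₁ + E[q₂]) = 43.9; Firm 1's expected profit = (E[P] − 17)·q₁ = (43.9 − 17)·8.96667 = 241.203.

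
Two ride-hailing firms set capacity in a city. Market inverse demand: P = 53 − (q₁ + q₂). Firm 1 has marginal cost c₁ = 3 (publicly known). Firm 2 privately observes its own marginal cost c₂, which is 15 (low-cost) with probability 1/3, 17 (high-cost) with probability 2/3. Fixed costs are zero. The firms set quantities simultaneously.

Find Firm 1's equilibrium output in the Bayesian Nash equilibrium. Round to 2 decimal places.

21.11

Firm 2 with cost c maximizes (53 − (q₁+q₂) − c)·q₂, giving q₂(c) = (53 − c − q₁)/2.
E[c₂] = 1/3·15 + 2/3·17 = 16.3333
Firm 1's FOC against E[q₂] yields q₁ = (53 − 2·3 + E[c₂])/3 = (53 − 6 + 16.3333)/3 = 21.1111.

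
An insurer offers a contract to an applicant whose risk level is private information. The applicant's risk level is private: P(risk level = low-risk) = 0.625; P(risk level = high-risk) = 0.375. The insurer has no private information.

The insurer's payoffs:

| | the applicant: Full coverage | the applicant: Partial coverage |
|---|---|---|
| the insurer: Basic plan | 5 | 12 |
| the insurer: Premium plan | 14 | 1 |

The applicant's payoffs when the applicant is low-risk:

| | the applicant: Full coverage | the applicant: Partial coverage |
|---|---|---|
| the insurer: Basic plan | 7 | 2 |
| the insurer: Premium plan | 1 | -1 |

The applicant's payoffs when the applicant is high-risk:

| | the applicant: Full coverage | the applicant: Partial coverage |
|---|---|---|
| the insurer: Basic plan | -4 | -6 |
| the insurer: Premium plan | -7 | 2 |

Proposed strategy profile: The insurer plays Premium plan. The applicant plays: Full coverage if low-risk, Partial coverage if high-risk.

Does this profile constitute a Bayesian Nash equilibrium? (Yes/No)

A profile is a BNE iff every type of every player is best-responding given beliefs about the other side.
The insurer plays Premium plan: E[Premium plan] = 0.625·(14) + 0.375·(1) = 9.125; E[Basic plan] = 7.625. Best-responding. ✓
The applicant (risk level low-risk), facing Premium plan: Full coverage gives 1, Partial coverage gives -1. Proposed Full coverage is best. ✓
The applicant (risk level high-risk), facing Premium plan: Full coverage gives -7, Partial coverage gives 2. Proposed Partial coverage is best. ✓

Yes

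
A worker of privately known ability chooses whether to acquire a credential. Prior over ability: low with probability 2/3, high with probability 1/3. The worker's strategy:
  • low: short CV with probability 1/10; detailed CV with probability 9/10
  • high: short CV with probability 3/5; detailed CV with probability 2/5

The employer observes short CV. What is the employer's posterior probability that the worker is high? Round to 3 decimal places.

0.750

P(short CV) = (2/3)·(1/10) + (1/3)·(3/5) = 4/15
P(high | short CV) = ((1/3)·(3/5)) / (4/15) = (1/5) / (4/15) = 3/4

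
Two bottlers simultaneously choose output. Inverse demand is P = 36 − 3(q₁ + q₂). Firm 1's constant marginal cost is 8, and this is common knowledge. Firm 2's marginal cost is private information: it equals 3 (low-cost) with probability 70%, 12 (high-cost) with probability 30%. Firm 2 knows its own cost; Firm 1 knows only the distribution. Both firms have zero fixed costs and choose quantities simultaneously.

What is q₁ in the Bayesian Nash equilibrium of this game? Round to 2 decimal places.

Firm 2 with cost c maximizes (36 − 3(q₁+q₂) − c)·q₂, giving q₂(c) = (36 − c − 3q₁)/6.
E[c₂] = 0.7·3 + 0.3·12 = 5.7
Firm 1's FOC against E[q₂] yields q₁ = (36 − 2·8 + E[c₂])/9 = (36 − 16 + 5.7)/9 = 2.85556.

2.86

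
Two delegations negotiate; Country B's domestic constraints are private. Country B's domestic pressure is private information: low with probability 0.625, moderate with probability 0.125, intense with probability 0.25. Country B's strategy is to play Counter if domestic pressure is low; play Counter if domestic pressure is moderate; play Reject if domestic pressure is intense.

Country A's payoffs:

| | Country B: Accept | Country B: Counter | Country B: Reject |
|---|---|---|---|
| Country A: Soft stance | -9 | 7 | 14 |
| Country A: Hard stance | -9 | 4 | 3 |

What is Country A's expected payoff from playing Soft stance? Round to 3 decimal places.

E[Soft stance] = 0.625·7 + 0.125·7 + 0.25·14 = 4.375 + 0.875 + 3.5 = 8.75

8.750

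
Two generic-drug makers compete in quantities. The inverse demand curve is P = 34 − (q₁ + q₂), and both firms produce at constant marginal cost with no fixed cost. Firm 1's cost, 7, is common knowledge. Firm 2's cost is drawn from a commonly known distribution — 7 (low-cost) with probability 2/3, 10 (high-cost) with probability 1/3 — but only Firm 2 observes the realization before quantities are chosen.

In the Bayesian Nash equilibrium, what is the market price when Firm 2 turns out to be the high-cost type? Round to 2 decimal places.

17.33

Type-c best response for Firm 2: q₂(c) = (34 − c)/2 − q₁/2.
Firm 1 maximizes expected profit; its first-order condition is 34 − 2q₁ − E[q₂] − 7 = 0.
Substituting E[q₂] and solving: E[c₂] = 8, so q₁ = (34 − 2·7 + 8)/3 = 9.33333.
q₂(high-cost) = 7.33333, so P = 34 − (9.33333 + 7.33333) = 17.3333.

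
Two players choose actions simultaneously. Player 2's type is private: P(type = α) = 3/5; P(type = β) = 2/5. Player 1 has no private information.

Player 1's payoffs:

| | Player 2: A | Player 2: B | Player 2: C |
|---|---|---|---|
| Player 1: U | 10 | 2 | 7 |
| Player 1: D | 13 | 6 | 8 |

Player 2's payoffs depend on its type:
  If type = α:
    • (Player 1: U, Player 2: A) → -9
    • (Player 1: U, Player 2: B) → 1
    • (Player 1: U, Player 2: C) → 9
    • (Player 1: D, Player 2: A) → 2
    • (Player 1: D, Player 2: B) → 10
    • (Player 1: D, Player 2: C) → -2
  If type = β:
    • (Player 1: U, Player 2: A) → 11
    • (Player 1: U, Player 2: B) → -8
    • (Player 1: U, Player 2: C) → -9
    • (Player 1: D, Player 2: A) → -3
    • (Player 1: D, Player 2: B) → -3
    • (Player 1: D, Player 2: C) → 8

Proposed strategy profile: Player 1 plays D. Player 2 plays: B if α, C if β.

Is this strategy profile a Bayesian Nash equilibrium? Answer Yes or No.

Yes

Player 1 plays D: E[D] = 3/5·(6) + 2/5·(8) = 34/5; E[U] = 4. Best-responding. ✓
Player 2 (type α), facing D: A gives 2, B gives 10, C gives -2. Proposed B is best. ✓
Player 2 (type β), facing D: A gives -3, B gives -3, C gives 8. Proposed C is best. ✓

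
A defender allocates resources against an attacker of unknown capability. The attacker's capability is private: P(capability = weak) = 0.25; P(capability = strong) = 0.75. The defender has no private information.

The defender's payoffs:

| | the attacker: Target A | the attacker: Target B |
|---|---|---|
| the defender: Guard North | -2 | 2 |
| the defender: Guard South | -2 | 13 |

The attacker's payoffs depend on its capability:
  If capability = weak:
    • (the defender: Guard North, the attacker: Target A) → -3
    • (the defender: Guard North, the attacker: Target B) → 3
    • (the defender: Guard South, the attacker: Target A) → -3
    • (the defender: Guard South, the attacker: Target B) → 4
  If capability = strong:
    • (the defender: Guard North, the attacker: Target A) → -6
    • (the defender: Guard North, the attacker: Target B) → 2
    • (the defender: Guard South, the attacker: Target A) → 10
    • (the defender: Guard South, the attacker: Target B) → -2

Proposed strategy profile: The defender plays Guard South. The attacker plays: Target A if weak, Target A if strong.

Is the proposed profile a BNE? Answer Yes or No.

No

The defender plays Guard South: E[Guard South] = 0.25·(-2) + 0.75·(-2) = -2; E[Guard North] = -2. Best-responding. ✓
The attacker (capability weak), facing Guard South: Target A gives -3, Target B gives 4. Proposed Target A is not best — profitable deviation exists. ✗
The attacker (capability strong), facing Guard South: Target A gives 10, Target B gives -2. Proposed Target A is best. ✓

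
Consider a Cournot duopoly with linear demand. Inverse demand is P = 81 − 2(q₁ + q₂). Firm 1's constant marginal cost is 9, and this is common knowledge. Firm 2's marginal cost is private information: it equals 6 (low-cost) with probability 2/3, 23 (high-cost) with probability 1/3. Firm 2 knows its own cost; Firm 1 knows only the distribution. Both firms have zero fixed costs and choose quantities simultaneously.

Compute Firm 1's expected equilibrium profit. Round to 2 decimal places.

309.73

Firm 2 with cost c maximizes (81 − 2(q₁+q₂) − c)·q₂, giving q₂(c) = (81 − c − 2q₁)/4.
E[c₂] = 2/3·6 + 1/3·23 = 11.6667
Firm 1's FOC against E[q₂] yields q₁ = (81 − 2·9 + E[c₂])/6 = (81 − 18 + 11.6667)/6 = 12.4444.
E[P] = 81 − 2·(q₁ + E[q₂]) = 33.8889; Firm 1's expected profit = (E[P] − 9)·q₁ = (33.8889 − 9)·12.4444 = 309.728.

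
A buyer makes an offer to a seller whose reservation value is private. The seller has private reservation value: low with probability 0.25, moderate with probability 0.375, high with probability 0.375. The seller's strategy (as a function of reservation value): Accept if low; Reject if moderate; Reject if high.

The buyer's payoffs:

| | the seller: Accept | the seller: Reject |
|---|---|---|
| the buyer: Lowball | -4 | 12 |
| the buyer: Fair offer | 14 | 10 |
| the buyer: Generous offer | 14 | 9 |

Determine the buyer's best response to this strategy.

Fair offer

E[Lowball] = 0.25·(-4) + 0.375·(12) + 0.375·(12) = 8
E[Fair offer] = 0.25·(14) + 0.375·(10) + 0.375·(10) = 11
E[Generous offer] = 0.25·(14) + 0.375·(9) + 0.375·(9) = 10.25
Best response: Fair offer (11 is the largest).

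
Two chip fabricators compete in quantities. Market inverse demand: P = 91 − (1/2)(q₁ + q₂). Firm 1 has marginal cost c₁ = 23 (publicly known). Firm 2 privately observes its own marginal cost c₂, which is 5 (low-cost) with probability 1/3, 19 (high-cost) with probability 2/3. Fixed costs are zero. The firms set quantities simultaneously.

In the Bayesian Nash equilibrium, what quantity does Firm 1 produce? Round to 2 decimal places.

39.56

Type-c best response for Firm 2: q₂(c) = (91 − c) − q₁/2.
Firm 1 maximizes expected profit; its first-order condition is 91 − q₁ − (1/2)E[q₂] − 23 = 0.
Substituting E[q₂] and solving: E[c₂] = 14.3333, so q₁ = (91 − 2·23 + 14.3333)/(3/2) = 39.5556.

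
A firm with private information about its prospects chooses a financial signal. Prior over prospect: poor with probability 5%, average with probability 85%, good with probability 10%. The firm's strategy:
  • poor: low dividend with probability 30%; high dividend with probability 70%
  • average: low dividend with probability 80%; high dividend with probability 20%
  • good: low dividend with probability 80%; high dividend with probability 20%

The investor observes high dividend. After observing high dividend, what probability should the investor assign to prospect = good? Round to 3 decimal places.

0.089

Apply Bayes' rule using the sender's strategy as the likelihood.
P(high dividend) = 0.05·0.7 + 0.85·0.2 + 0.1·0.2 = 0.225
P(good | high dividend) = (0.1·0.2) / 0.225 = 0.02 / 0.225 = 0.0888889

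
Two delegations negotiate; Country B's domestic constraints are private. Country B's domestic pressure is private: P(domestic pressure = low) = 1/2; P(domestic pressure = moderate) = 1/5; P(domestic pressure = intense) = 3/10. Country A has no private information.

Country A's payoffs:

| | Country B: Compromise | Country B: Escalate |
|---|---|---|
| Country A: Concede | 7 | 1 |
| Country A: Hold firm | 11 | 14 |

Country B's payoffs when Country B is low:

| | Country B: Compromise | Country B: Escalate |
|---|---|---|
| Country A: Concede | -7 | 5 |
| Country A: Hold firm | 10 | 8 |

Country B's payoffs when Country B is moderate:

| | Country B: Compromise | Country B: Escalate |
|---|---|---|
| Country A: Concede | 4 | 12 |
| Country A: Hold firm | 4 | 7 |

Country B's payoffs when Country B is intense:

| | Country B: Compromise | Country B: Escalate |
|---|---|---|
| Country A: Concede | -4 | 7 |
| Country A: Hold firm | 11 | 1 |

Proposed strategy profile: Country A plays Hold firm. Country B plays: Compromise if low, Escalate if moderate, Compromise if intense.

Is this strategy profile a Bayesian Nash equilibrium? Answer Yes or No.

A profile is a BNE iff every type of every player is best-responding given beliefs about the other side.
Country A plays Hold firm: E[Hold firm] = 1/2·(11) + 1/5·(14) + 3/10·(11) = 58/5; E[Concede] = 29/5. Best-responding. ✓
Country B (domestic pressure low), facing Hold firm: Compromise gives 10, Escalate gives 8. Proposed Compromise is best. ✓
Country B (domestic pressure moderate), facing Hold firm: Compromise gives 4, Escalate gives 7. Proposed Escalate is best. ✓
Country B (domestic pressure intense), facing Hold firm: Compromise gives 11, Escalate gives 1. Proposed Compromise is best. ✓

Yes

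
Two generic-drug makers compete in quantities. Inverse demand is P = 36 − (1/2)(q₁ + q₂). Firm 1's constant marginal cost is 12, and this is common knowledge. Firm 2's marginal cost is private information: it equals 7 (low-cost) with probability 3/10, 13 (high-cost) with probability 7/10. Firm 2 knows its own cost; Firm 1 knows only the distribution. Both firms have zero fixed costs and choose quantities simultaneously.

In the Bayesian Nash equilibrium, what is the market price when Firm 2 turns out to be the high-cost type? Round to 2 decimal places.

Type-c best response for Firm 2: q₂(c) = (36 − c) − q₁/2.
Firm 1 maximizes expected profit; its first-order condition is 36 − q₁ − (1/2)E[q₂] − 12 = 0.
Substituting E[q₂] and solving: E[c₂] = 11.2, so q₁ = (36 − 2·12 + 11.2)/(3/2) = 15.4667.
q₂(high-cost) = 15.2667, so P = 36 − (1/2)·(15.4667 + 15.2667) = 20.6333.

20.63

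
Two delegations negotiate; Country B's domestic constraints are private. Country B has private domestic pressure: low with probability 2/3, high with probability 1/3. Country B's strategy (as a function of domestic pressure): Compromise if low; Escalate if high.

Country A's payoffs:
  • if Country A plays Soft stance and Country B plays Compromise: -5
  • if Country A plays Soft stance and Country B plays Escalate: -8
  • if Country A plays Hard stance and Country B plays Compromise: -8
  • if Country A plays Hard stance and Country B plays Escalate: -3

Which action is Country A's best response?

E[Soft stance] = 2/3·(-5) + 1/3·(-8) = -6
E[Hard stance] = 2/3·(-8) + 1/3·(-3) = -19/3
Best response: Soft stance (-6 is the largest).

Soft stance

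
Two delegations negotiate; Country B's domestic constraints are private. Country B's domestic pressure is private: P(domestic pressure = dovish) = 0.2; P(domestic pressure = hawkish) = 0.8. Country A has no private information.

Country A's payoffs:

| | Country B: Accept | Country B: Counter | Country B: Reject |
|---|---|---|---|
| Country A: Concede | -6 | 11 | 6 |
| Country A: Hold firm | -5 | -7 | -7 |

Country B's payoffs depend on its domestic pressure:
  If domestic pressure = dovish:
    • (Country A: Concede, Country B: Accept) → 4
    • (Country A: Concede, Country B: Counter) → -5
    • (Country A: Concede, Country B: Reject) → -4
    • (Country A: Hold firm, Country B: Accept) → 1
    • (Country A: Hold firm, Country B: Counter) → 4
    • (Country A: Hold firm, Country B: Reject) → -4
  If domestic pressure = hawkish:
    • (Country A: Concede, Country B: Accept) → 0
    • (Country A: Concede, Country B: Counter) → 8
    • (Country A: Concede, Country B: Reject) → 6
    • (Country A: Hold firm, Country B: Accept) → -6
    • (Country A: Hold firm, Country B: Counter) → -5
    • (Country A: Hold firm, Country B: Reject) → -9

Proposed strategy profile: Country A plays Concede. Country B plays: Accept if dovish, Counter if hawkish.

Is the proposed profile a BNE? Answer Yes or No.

Country A plays Concede: E[Concede] = 0.2·(-6) + 0.8·(11) = 7.6; E[Hold firm] = -6.6. Best-responding. ✓
Country B (domestic pressure dovish), facing Concede: Accept gives 4, Counter gives -5, Reject gives -4. Proposed Accept is best. ✓
Country B (domestic pressure hawkish), facing Concede: Accept gives 0, Counter gives 8, Reject gives 6. Proposed Counter is best. ✓

Yes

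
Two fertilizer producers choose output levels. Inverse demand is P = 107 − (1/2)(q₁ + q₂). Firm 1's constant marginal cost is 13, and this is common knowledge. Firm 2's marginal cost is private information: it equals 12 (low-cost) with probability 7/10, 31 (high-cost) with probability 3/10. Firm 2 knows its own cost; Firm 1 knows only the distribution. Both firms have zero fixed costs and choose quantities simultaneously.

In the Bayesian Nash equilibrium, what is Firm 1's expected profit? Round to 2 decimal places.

2164.82

Each type of Firm 2 best-responds to q₁; Firm 1 best-responds to the expected q₂ over Firm 2's types.
Firm 2 with cost c maximizes (107 − (1/2)(q₁+q₂) − c)·q₂, giving q₂(c) = (107 − c − (1/2)q₁).
E[c₂] = 7/10·12 + 3/10·31 = 17.7
Firm 1's FOC against E[q₂] yields q₁ = (107 − 2·13 + E[c₂])/(3/2) = (107 − 26 + 17.7)/(3/2) = 65.8.
E[P] = 107 − (1/2)·(q₁ + E[q₂]) = 45.9; Firm 1's expected profit = (E[P] − 13)·q₁ = (45.9 − 13)·65.8 = 2164.82.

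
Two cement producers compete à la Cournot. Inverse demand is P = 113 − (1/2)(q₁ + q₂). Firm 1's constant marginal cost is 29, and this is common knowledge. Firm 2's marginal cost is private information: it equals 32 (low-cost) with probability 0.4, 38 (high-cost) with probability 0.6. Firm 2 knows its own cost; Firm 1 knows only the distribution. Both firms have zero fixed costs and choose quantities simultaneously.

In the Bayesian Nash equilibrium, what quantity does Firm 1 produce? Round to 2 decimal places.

Firm 2 with cost c maximizes (113 − (1/2)(q₁+q₂) − c)·q₂, giving q₂(c) = (113 − c − (1/2)q₁).
E[c₂] = 0.4·32 + 0.6·38 = 35.6
Firm 1's FOC against E[q₂] yields q₁ = (113 − 2·29 + E[c₂])/(3/2) = (113 − 58 + 35.6)/(3/2) = 60.4.

60.40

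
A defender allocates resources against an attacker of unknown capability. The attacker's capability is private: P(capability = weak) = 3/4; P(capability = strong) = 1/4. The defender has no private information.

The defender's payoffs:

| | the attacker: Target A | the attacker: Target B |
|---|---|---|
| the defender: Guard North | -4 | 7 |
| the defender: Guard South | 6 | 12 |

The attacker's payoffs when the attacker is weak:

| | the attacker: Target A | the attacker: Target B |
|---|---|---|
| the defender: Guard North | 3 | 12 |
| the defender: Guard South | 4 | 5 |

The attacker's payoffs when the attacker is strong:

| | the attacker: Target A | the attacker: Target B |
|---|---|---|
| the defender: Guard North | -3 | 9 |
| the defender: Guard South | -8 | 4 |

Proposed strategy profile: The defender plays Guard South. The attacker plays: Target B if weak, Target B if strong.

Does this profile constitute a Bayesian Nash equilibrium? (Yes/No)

Yes

The defender plays Guard South: E[Guard South] = 3/4·(12) + 1/4·(12) = 12; E[Guard North] = 7. Best-responding. ✓
The attacker (capability weak), facing Guard South: Target A gives 4, Target B gives 5. Proposed Target B is best. ✓
The attacker (capability strong), facing Guard South: Target A gives -8, Target B gives 4. Proposed Target B is best. ✓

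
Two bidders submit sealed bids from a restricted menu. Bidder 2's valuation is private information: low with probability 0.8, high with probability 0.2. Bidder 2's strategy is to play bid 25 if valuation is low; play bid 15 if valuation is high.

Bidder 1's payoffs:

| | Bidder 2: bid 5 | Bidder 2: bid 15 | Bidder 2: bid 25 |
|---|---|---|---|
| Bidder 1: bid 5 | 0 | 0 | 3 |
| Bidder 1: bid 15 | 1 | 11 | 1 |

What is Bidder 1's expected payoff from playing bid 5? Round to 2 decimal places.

E[bid 5] = 0.8·3 + 0.2·0 = 2.4 + 0 = 2.4

2.40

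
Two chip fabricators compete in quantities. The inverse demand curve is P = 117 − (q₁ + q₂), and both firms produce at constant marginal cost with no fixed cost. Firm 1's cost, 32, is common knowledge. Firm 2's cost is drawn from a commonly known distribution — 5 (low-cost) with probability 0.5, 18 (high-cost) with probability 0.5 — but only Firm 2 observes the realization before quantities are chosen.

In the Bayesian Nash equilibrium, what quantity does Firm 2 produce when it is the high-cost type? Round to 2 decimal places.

38.75

Firm 2 with cost c maximizes (117 − (q₁+q₂) − c)·q₂, giving q₂(c) = (117 − c − q₁)/2.
E[c₂] = 0.5·5 + 0.5·18 = 11.5
Firm 1's FOC against E[q₂] yields q₁ = (117 − 2·32 + E[c₂])/3 = (117 − 64 + 11.5)/3 = 21.5.
q₂(high-cost) = (117 − 18 − 21.5)/2 = 38.75.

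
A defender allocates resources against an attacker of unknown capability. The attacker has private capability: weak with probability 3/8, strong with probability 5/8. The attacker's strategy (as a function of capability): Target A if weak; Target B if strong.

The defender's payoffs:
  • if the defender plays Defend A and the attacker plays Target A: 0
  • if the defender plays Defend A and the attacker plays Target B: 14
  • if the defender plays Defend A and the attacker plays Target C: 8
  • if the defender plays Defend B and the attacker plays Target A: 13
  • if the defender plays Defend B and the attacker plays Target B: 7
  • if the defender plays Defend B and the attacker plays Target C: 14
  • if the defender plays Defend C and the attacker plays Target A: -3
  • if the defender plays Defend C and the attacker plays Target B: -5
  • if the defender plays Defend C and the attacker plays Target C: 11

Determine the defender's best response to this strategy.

Defend B

Compute the defender's expected payoff for each action, taking the expectation over the attacker's type.
E[Defend A] = 3/8·(0) + 5/8·(14) = 35/4
E[Defend B] = 3/8·(13) + 5/8·(7) = 37/4
E[Defend C] = 3/8·(-3) + 5/8·(-5) = -17/4
Best response: Defend B (37/4 is the largest).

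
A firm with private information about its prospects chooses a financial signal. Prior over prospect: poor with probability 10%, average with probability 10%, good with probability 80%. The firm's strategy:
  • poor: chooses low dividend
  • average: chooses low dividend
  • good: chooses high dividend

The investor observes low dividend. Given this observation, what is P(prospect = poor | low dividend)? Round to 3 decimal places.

0.500

P(low dividend) = 0.1·1 + 0.1·1 + 0.8·0 = 0.2
P(poor | low dividend) = (0.1·1) / 0.2 = 0.1 / 0.2 = 0.5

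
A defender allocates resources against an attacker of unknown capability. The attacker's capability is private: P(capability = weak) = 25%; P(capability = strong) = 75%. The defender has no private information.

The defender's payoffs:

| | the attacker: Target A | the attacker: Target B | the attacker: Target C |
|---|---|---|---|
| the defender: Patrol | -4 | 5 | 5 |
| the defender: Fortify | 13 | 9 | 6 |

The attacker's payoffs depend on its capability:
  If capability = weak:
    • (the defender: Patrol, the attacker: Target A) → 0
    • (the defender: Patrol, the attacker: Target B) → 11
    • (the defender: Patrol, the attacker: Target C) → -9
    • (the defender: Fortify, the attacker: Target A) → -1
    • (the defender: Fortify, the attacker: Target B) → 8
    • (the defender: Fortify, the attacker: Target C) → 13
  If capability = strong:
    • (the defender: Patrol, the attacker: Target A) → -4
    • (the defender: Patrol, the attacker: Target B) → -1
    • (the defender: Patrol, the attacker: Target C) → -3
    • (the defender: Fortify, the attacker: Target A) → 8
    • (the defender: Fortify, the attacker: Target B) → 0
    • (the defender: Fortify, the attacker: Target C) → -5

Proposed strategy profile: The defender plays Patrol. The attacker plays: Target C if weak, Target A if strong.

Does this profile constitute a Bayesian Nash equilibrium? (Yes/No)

No

The defender plays Patrol: E[Patrol] = 0.25·(5) + 0.75·(-4) = -1.75; E[Fortify] = 11.25. Not best-responding. ✗
The attacker (capability weak), facing Patrol: Target A gives 0, Target B gives 11, Target C gives -9. Proposed Target C is not best — profitable deviation exists. ✗
The attacker (capability strong), facing Patrol: Target A gives -4, Target B gives -1, Target C gives -3. Proposed Target A is not best — profitable deviation exists. ✗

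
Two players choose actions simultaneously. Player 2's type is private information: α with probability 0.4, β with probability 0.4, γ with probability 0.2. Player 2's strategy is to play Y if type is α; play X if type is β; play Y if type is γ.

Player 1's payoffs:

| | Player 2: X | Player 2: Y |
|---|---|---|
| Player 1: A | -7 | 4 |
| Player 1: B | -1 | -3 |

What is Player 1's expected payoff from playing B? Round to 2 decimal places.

E[B] = 0.4·(-3) + 0.4·(-1) + 0.2·(-3) = (-1.2) + (-0.4) + (-0.6) = -2.2

-2.20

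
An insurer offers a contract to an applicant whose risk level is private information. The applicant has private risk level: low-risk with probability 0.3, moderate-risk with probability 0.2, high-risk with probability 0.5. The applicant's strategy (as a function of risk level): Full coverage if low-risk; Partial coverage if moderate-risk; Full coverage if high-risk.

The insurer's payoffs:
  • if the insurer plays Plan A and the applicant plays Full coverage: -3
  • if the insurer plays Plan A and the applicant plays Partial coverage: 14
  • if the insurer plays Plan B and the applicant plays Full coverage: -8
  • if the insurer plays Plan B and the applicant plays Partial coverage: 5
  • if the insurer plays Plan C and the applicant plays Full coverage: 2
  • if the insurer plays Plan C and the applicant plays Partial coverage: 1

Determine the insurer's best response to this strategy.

Plan C

Compute the insurer's expected payoff for each action, taking the expectation over the applicant's type.
E[Plan A] = 0.3·(-3) + 0.2·(14) + 0.5·(-3) = 0.4
E[Plan B] = 0.3·(-8) + 0.2·(5) + 0.5·(-8) = -5.4
E[Plan C] = 0.3·(2) + 0.2·(1) + 0.5·(2) = 1.8
Best response: Plan C (1.8 is the largest).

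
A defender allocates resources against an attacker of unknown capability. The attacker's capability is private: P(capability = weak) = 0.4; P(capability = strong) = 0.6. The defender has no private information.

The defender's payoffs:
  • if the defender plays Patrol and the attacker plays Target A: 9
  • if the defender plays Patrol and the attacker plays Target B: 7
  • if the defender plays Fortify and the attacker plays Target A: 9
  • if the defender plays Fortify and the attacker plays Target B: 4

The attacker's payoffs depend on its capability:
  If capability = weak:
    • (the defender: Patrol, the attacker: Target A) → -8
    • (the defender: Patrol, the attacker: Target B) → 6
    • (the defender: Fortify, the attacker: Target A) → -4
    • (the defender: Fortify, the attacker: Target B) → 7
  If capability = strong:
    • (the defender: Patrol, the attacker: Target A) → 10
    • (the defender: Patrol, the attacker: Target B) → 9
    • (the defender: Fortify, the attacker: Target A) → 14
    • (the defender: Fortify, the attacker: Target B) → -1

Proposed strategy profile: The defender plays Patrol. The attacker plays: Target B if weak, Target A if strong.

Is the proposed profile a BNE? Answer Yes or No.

The defender plays Patrol: E[Patrol] = 0.4·(7) + 0.6·(9) = 8.2; E[Fortify] = 7. Best-responding. ✓
The attacker (capability weak), facing Patrol: Target A gives -8, Target B gives 6. Proposed Target B is best. ✓
The attacker (capability strong), facing Patrol: Target A gives 10, Target B gives 9. Proposed Target A is best. ✓

Yes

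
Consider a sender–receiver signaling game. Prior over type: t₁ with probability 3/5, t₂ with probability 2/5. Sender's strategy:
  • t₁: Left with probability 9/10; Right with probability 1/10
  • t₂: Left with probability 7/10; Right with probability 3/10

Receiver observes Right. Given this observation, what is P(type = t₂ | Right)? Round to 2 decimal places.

Apply Bayes' rule using the sender's strategy as the likelihood.
P(Right) = (3/5)·(1/10) + (2/5)·(3/10) = 9/50
P(t₂ | Right) = ((2/5)·(3/10)) / (9/50) = (3/25) / (9/50) = 2/3

0.67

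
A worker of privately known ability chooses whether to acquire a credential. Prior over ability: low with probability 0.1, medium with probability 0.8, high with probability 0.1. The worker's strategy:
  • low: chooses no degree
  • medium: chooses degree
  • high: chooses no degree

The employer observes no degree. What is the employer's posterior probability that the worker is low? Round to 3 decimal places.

0.500

P(no degree) = 0.1·1 + 0.8·0 + 0.1·1 = 0.2
P(low | no degree) = (0.1·1) / 0.2 = 0.1 / 0.2 = 0.5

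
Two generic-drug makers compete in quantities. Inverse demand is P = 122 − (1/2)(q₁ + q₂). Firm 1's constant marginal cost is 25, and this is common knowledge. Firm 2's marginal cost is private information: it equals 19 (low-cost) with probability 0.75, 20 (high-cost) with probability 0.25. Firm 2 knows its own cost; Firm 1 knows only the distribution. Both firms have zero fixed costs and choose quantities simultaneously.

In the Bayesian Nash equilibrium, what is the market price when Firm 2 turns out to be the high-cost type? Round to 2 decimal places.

55.79

Firm 2 with cost c maximizes (122 − (1/2)(q₁+q₂) − c)·q₂, giving q₂(c) = (122 − c − (1/2)q₁).
E[c₂] = 0.75·19 + 0.25·20 = 19.25
Firm 1's FOC against E[q₂] yields q₁ = (122 − 2·25 + E[c₂])/(3/2) = (122 − 50 + 19.25)/(3/2) = 60.8333.
q₂(high-cost) = 71.5833, so P = 122 − (1/2)·(60.8333 + 71.5833) = 55.7917.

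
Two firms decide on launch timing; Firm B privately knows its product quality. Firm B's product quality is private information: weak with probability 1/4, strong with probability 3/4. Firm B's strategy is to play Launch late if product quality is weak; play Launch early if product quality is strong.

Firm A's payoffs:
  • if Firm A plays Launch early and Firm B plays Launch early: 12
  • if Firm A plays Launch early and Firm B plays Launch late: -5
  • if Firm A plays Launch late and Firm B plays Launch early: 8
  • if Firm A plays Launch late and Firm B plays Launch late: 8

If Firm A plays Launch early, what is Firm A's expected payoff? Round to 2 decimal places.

E[Launch early] = 1/4·(-5) + 3/4·12 = (-5/4) + 9 = 31/4

7.75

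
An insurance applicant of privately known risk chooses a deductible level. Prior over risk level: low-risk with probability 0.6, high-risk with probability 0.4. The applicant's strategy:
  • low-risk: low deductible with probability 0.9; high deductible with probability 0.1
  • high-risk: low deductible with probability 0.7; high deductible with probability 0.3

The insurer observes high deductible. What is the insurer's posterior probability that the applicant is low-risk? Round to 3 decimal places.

P(high deductible) = 0.6·0.1 + 0.4·0.3 = 0.18
P(low-risk | high deductible) = (0.6·0.1) / 0.18 = 0.06 / 0.18 = 0.333333

0.333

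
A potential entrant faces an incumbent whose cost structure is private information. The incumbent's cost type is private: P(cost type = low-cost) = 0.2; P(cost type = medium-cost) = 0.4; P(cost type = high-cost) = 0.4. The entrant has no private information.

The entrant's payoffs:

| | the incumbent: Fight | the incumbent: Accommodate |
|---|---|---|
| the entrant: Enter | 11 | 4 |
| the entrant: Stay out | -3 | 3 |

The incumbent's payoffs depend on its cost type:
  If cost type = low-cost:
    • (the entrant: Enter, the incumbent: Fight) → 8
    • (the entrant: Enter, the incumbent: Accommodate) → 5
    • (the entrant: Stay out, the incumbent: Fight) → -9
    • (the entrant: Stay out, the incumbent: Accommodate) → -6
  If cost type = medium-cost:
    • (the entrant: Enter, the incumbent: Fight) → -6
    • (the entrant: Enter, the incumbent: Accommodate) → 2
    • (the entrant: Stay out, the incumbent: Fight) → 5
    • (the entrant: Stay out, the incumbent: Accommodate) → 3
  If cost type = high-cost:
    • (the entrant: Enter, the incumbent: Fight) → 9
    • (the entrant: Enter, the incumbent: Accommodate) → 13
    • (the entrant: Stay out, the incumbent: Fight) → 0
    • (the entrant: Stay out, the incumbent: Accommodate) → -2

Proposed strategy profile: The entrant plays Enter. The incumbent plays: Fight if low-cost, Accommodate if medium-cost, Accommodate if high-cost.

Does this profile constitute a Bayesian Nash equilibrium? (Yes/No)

The entrant plays Enter: E[Enter] = 0.2·(11) + 0.4·(4) + 0.4·(4) = 5.4; E[Stay out] = 1.8. Best-responding. ✓
The incumbent (cost type low-cost), facing Enter: Fight gives 8, Accommodate gives 5. Proposed Fight is best. ✓
The incumbent (cost type medium-cost), facing Enter: Fight gives -6, Accommodate gives 2. Proposed Accommodate is best. ✓
The incumbent (cost type high-cost), facing Enter: Fight gives 9, Accommodate gives 13. Proposed Accommodate is best. ✓

Yes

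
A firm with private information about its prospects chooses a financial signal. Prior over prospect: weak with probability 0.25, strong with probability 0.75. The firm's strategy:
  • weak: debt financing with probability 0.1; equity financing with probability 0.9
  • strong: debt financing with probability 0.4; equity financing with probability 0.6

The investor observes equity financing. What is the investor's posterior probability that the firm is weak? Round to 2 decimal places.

0.33

P(equity financing) = 0.25·0.9 + 0.75·0.6 = 0.675
P(weak | equity financing) = (0.25·0.9) / 0.675 = 0.225 / 0.675 = 0.333333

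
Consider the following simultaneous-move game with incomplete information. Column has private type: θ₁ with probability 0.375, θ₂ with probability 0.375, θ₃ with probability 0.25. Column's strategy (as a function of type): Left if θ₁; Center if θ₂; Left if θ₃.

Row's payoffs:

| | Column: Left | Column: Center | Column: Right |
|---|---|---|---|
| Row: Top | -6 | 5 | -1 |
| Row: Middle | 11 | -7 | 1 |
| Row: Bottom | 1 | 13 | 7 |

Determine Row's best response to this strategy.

E[Top] = 0.375·(-6) + 0.375·(5) + 0.25·(-6) = -1.875
E[Middle] = 0.375·(11) + 0.375·(-7) + 0.25·(11) = 4.25
E[Bottom] = 0.375·(1) + 0.375·(13) + 0.25·(1) = 5.5
Best response: Bottom (5.5 is the largest).

Bottom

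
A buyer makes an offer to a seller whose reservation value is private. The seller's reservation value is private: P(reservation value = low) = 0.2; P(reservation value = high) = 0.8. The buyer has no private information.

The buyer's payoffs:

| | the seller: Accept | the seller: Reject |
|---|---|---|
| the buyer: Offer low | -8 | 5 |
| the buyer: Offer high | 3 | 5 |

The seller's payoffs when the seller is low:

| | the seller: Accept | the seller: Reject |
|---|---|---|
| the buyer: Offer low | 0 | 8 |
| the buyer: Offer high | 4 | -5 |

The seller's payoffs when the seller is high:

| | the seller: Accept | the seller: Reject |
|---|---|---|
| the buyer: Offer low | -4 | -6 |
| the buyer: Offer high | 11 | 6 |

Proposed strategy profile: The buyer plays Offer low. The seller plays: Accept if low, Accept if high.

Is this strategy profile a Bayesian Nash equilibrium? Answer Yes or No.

No

A profile is a BNE iff every type of every player is best-responding given beliefs about the other side.
The buyer plays Offer low: E[Offer low] = 0.2·(-8) + 0.8·(-8) = -8; E[Offer high] = 3. Not best-responding. ✗
The seller (reservation value low), facing Offer low: Accept gives 0, Reject gives 8. Proposed Accept is not best — profitable deviation exists. ✗
The seller (reservation value high), facing Offer low: Accept gives -4, Reject gives -6. Proposed Accept is best. ✓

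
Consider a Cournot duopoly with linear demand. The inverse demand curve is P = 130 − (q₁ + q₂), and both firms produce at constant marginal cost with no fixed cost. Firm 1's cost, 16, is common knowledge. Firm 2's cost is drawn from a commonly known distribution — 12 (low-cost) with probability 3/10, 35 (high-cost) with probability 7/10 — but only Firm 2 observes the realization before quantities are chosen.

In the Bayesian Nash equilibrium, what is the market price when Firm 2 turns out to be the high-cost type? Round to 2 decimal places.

Each type of Firm 2 best-responds to q₁; Firm 1 best-responds to the expected q₂ over Firm 2's types.
Firm 2 with cost c maximizes (130 − (q₁+q₂) − c)·q₂, giving q₂(c) = (130 − c − q₁)/2.
E[c₂] = 3/10·12 + 7/10·35 = 28.1
Firm 1's FOC against E[q₂] yields q₁ = (130 − 2·16 + E[c₂])/3 = (130 − 32 + 28.1)/3 = 42.0333.
q₂(high-cost) = 26.4833, so P = 130 − (42.0333 + 26.4833) = 61.4833.

61.48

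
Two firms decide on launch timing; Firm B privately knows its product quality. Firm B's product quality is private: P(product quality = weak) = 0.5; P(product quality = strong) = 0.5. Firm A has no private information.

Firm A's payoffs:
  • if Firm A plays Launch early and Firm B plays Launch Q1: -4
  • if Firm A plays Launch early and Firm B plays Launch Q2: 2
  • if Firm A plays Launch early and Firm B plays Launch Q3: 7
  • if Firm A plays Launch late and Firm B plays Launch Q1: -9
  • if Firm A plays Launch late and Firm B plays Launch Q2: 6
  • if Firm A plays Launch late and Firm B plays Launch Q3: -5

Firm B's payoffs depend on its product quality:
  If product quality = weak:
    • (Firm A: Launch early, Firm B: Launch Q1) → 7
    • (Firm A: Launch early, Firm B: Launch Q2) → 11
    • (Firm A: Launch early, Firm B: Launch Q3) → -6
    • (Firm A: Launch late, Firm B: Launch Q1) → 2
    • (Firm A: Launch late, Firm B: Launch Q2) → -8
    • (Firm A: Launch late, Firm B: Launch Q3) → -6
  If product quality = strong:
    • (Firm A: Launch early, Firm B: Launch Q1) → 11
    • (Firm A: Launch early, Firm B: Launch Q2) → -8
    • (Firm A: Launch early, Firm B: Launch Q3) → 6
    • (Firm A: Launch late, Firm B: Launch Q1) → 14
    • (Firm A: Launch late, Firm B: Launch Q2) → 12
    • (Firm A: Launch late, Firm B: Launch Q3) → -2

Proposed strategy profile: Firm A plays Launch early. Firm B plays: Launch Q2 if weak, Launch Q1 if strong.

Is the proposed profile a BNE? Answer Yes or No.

Yes

A profile is a BNE iff every type of every player is best-responding given beliefs about the other side.
Firm A plays Launch early: E[Launch early] = 0.5·(2) + 0.5·(-4) = -1; E[Launch late] = -1.5. Best-responding. ✓
Firm B (product quality weak), facing Launch early: Launch Q1 gives 7, Launch Q2 gives 11, Launch Q3 gives -6. Proposed Launch Q2 is best. ✓
Firm B (product quality strong), facing Launch early: Launch Q1 gives 11, Launch Q2 gives -8, Launch Q3 gives 6. Proposed Launch Q1 is best. ✓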